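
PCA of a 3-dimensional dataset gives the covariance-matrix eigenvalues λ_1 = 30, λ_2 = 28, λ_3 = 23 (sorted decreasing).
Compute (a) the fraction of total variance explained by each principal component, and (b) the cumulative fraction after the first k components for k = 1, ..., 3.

Step 1 — total variance = trace(Sigma) = Σ λ_i = 30 + 28 + 23 = 81.

Step 2 — fraction explained by component i = λ_i / Σ λ:
  PC1: 30/81 = 0.3704
  PC2: 28/81 = 0.3457
  PC3: 23/81 = 0.284

Step 3 — cumulative fraction after k components = (λ_1 + ... + λ_k) / Σ λ:
  k = 1: 30/81 = 0.3704
  k = 2: (30 + 28)/81 = 58/81 = 0.716
  k = 3: (30 + 28 + 23)/81 = 81/81 = 1

Summary (fraction, with percent):

explained: PC1 0.3704 (37.04%), PC2 0.3457 (34.57%), PC3 0.284 (28.4%);  cumulative: 0.3704, 0.716, 1


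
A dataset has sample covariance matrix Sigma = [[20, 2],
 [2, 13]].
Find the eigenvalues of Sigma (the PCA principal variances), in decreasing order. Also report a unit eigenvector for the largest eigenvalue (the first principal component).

Step 1 — characteristic polynomial of 2×2 Sigma:
  det(Sigma - λI) = λ² - trace · λ + det = 0.
  trace = 20 + 13 = 33, det = 20·13 - (2)² = 256.
Step 2 — discriminant:
  Δ = trace² - 4·det = 1089 - 1024 = 65.
Step 3 — eigenvalues:
  λ = (trace ± √Δ)/2 = (33 ± 8.0623)/2,
  λ_1 = 20.5311,  λ_2 = 12.4689.

Step 4 — unit eigenvector for λ_1: solve (Sigma - λ_1 I)v = 0. First row:
  (20 - 20.5311)·v_x + (2)·v_y = 0, i.e. (-0.5311)·v_x + (2)·v_y = 0,
  so v ∝ (b, λ_1 - a) = (2, 0.5311) = u.
  ||u|| = √((2)² + (0.5311)²) = √(4.2821) ≈ 2.0693,
  v_1 = u/||u|| ≈ (0.9665, 0.2567) (||v_1|| = 1).

λ_1 = 20.5311,  λ_2 = 12.4689;  v_1 ≈ (0.9665, 0.2567)


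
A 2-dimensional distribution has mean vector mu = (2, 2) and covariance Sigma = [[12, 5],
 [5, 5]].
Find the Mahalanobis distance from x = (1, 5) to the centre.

Step 1 — centre the observation: (x - mu) = (-1, 3).

Step 2 — invert Sigma. det(Sigma) = 12·5 - (5)² = 35.
  Sigma^{-1} = (1/det) · [[d, -b], [-b, a]] = [[0.1429, -0.1429],
 [-0.1429, 0.3429]].

Step 3 — form the quadratic (x - mu)^T · Sigma^{-1} · (x - mu):
  Sigma^{-1} · (x - mu) = (-0.5714, 1.1714).
  (x - mu)^T · [Sigma^{-1} · (x - mu)] = (-1)·(-0.5714) + (3)·(1.1714) = 4.0857.

Step 4 — take square root: d = √(4.0857) ≈ 2.0213.

d(x, mu) = √(4.0857) ≈ 2.0213


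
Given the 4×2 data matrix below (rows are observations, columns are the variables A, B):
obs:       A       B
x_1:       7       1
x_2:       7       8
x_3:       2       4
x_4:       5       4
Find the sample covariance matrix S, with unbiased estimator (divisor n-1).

Step 1 — column means:
  mean(A) = (7 + 7 + 2 + 5) / 4 = 21/4 = 5.25
  mean(B) = (1 + 8 + 4 + 4) / 4 = 17/4 = 4.25

Step 2 — sample covariance S[i,j] = (1/(n-1)) · Σ_k (x_{k,i} - mean_i) · (x_{k,j} - mean_j), with n-1 = 3.
  S[A,A] = ((1.75)·(1.75) + (1.75)·(1.75) + (-3.25)·(-3.25) + (-0.25)·(-0.25)) / 3 = 16.75/3 = 5.5833
  S[A,B] = ((1.75)·(-3.25) + (1.75)·(3.75) + (-3.25)·(-0.25) + (-0.25)·(-0.25)) / 3 = 1.75/3 = 0.5833
  S[B,B] = ((-3.25)·(-3.25) + (3.75)·(3.75) + (-0.25)·(-0.25) + (-0.25)·(-0.25)) / 3 = 24.75/3 = 8.25

S is symmetric (S[j,i] = S[i,j]). Assembling:

S = [[5.5833, 0.5833],
 [0.5833, 8.25]]


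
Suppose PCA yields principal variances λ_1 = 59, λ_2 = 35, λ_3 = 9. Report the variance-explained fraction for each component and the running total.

Step 1 — total variance = trace(Sigma) = Σ λ_i = 59 + 35 + 9 = 103.

Step 2 — fraction explained by component i = λ_i / Σ λ:
  PC1: 59/103 = 0.5728
  PC2: 35/103 = 0.3398
  PC3: 9/103 = 0.0874

Step 3 — cumulative fraction after k components = (λ_1 + ... + λ_k) / Σ λ:
  k = 1: 59/103 = 0.5728
  k = 2: (59 + 35)/103 = 94/103 = 0.9126
  k = 3: (59 + 35 + 9)/103 = 103/103 = 1

Summary (fraction, with percent):

explained: PC1 0.5728 (57.28%), PC2 0.3398 (33.98%), PC3 0.0874 (8.74%);  cumulative: 0.5728, 0.9126, 1


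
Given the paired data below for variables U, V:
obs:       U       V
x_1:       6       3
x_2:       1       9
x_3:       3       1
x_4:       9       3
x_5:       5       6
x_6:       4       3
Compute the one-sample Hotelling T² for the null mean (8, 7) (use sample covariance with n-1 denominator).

Step 1 — sample mean vector:
  mean(U) = (6 + 1 + 3 + 9 + 5 + 4) / 6 = 28/6 = 4.6667
  mean(V) = (3 + 9 + 1 + 3 + 6 + 3) / 6 = 25/6 = 4.1667
  x̄ = (4.6667, 4.1667),  deviation x̄ - mu_0 = (4.6667, 4.1667) - (8, 7) = (-3.3333, -2.8333).

Step 2 — sample covariance matrix, S[i,j] = (1/(n-1)) · Σ_k (x_{k,i} - mean_i) · (x_{k,j} - mean_j), divisor n-1 = 5:
  S[U,U] = ((1.3333)·(1.3333) + (-3.6667)·(-3.6667) + (-1.6667)·(-1.6667) + (4.3333)·(4.3333) + (0.3333)·(0.3333) + (-0.6667)·(-0.6667)) / 5 = 37.3333/5 = 7.4667
  S[U,V] = ((1.3333)·(-1.1667) + (-3.6667)·(4.8333) + (-1.6667)·(-3.1667) + (4.3333)·(-1.1667) + (0.3333)·(1.8333) + (-0.6667)·(-1.1667)) / 5 = -17.6667/5 = -3.5333
  S[V,V] = ((-1.1667)·(-1.1667) + (4.8333)·(4.8333) + (-3.1667)·(-3.1667) + (-1.1667)·(-1.1667) + (1.8333)·(1.8333) + (-1.1667)·(-1.1667)) / 5 = 40.8333/5 = 8.1667
  S = [[7.4667, -3.5333],
 [-3.5333, 8.1667]].

Step 3 — invert S. det(S) = 7.4667·8.1667 - (-3.5333)² = 48.4933.
  S^{-1} = (1/det) · [[d, -b], [-b, a]] = [[0.1684, 0.0729],
 [0.0729, 0.154]].

Step 4 — quadratic form (x̄ - mu_0)^T · S^{-1} · (x̄ - mu_0):
  S^{-1} · (x̄ - mu_0) = (-0.7678, -0.6791),
  (x̄ - mu_0)^T · [...] = (-3.3333)·(-0.7678) + (-2.8333)·(-0.6791) = 4.4835.

Step 5 — scale by n: T² = 6 · 4.4835 = 26.9013.

T² ≈ 26.9013


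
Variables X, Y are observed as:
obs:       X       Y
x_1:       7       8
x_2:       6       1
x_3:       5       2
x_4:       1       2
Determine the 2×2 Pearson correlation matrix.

Step 1 — column means:
  mean(X) = (7 + 6 + 5 + 1) / 4 = 19/4 = 4.75
  mean(Y) = (8 + 1 + 2 + 2) / 4 = 13/4 = 3.25

Step 2 — sample variances and covariances s[i,j] = (1/(n-1)) · Σ_k (x_{k,i} - mean_i) · (x_{k,j} - mean_j), with n-1 = 3:
  s[X,X] = ((2.25)·(2.25) + (1.25)·(1.25) + (0.25)·(0.25) + (-3.75)·(-3.75)) / 3 = 20.75/3 = 6.9167
  s[X,Y] = ((2.25)·(4.75) + (1.25)·(-2.25) + (0.25)·(-1.25) + (-3.75)·(-1.25)) / 3 = 12.25/3 = 4.0833
  s[Y,Y] = ((4.75)·(4.75) + (-2.25)·(-2.25) + (-1.25)·(-1.25) + (-1.25)·(-1.25)) / 3 = 30.75/3 = 10.25
  Sample standard deviations s_i = √(s[i,i]):
  s(X) = √(6.9167) = 2.63
  s(Y) = √(10.25) = 3.2016

Step 3 — r_{ij} = s_{ij} / (s_i · s_j):
  r[X,X] = 1 (diagonal).
  r[X,Y] = 4.0833 / (2.63 · 3.2016) = 4.0833 / 8.42 = 0.485
  r[Y,Y] = 1 (diagonal).

R is symmetric with unit diagonal. Assembling:

R = [[1, 0.485],
 [0.485, 1]]


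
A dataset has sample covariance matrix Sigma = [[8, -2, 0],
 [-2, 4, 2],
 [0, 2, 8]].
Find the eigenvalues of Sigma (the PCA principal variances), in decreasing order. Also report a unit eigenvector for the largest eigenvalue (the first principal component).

Step 1 — characteristic polynomial p(λ) = det(λI - Sigma) = λ³ - tr·λ² + c_1·λ - det, where tr = trace, c_1 = sum of the principal 2×2 minors, det = det(Sigma):
  tr = 8 + 4 + 8 = 20,
  c_1 = (8·4 - (-2)²) + (8·8 - (0)²) + (4·8 - (2)²) = 28 + 64 + 28 = 120,
  det = 8·(4·8 - (2)²) - (-2)·((-2)·8 - (2)·(0)) + (0)·((-2)·(2) - 4·(0)) = 8·(28) - (-2)·(-16) + (0)·(-4) = 192.
  So p(λ) = λ³ - 20λ² + 120λ - 192.
Step 2 — look for an integer root (rational root theorem: any rational root is an integer divisor of 192). Testing λ = 8:
  p(8) = 512 - 1280 + 960 - 192 = 0  ✓
  Dividing out (λ - 8): p(λ) = (λ - 8)(λ² - 12λ + 24).
Step 3 — remaining eigenvalues from the quadratic λ² - 12λ + 24 = 0:
  Δ = 12² - 4·24 = 144 - 96 = 48,  λ = (12 ± √48)/2 = (12 ± 6.9282)/2 ≈ 9.4641 or 2.5359.
  Sorted: λ_1 = 9.4641,  λ_2 = 8,  λ_3 = 2.5359  (check: sum = 20 = tr ✓).

Step 4 — unit eigenvector for λ_1 ≈ 9.4641: v spans the null space of (Sigma - λ_1 I), whose rows are
  r_1 = (-1.4641, -2, 0),  r_2 = (-2, -5.4641, 2),  r_3 = (0, 2, -1.4641).
  v is orthogonal to every row, so take v ∝ r_1 × r_2 = ((-2)·(2) - (0)·(-5.4641), (0)·(-2) - (-1.4641)·(2), (-1.4641)·(-5.4641) - (-2)·(-2)) ≈ (-4, 2.9282, 4).
  Rescale (multiply by -1 so the first nonzero entry is positive): u = (4, -2.9282, -4).
  ||u|| = √((4)² + (-2.9282)² + (-4)²) = √(40.5744) ≈ 6.3698,  v_1 = u/||u|| ≈ (0.628, -0.4597, -0.628) (||v_1|| = 1).

λ_1 = 9.4641,  λ_2 = 8,  λ_3 = 2.5359;  v_1 ≈ (0.628, -0.4597, -0.628)


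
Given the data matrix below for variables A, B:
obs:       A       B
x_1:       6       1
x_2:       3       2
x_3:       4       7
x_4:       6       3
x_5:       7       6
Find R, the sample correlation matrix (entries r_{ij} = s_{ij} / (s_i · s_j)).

Step 1 — column means:
  mean(A) = (6 + 3 + 4 + 6 + 7) / 5 = 26/5 = 5.2
  mean(B) = (1 + 2 + 7 + 3 + 6) / 5 = 19/5 = 3.8

Step 2 — sample variances and covariances s[i,j] = (1/(n-1)) · Σ_k (x_{k,i} - mean_i) · (x_{k,j} - mean_j), with n-1 = 4:
  s[A,A] = ((0.8)·(0.8) + (-2.2)·(-2.2) + (-1.2)·(-1.2) + (0.8)·(0.8) + (1.8)·(1.8)) / 4 = 10.8/4 = 2.7
  s[A,B] = ((0.8)·(-2.8) + (-2.2)·(-1.8) + (-1.2)·(3.2) + (0.8)·(-0.8) + (1.8)·(2.2)) / 4 = 1.2/4 = 0.3
  s[B,B] = ((-2.8)·(-2.8) + (-1.8)·(-1.8) + (3.2)·(3.2) + (-0.8)·(-0.8) + (2.2)·(2.2)) / 4 = 26.8/4 = 6.7
  Sample standard deviations s_i = √(s[i,i]):
  s(A) = √(2.7) = 1.6432
  s(B) = √(6.7) = 2.5884

Step 3 — r_{ij} = s_{ij} / (s_i · s_j):
  r[A,A] = 1 (diagonal).
  r[A,B] = 0.3 / (1.6432 · 2.5884) = 0.3 / 4.2532 = 0.0705
  r[B,B] = 1 (diagonal).

R is symmetric with unit diagonal. Assembling:

R = [[1, 0.0705],
 [0.0705, 1]]


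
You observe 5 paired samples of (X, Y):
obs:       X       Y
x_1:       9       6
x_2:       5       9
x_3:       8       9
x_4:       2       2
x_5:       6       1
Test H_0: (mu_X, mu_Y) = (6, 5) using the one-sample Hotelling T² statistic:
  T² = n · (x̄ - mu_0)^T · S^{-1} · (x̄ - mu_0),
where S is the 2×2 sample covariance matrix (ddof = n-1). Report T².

Step 1 — sample mean vector:
  mean(X) = (9 + 5 + 8 + 2 + 6) / 5 = 30/5 = 6
  mean(Y) = (6 + 9 + 9 + 2 + 1) / 5 = 27/5 = 5.4
  x̄ = (6, 5.4),  deviation x̄ - mu_0 = (6, 5.4) - (6, 5) = (0, 0.4).

Step 2 — sample covariance matrix, S[i,j] = (1/(n-1)) · Σ_k (x_{k,i} - mean_i) · (x_{k,j} - mean_j), divisor n-1 = 4:
  S[X,X] = ((3)·(3) + (-1)·(-1) + (2)·(2) + (-4)·(-4) + (0)·(0)) / 4 = 30/4 = 7.5
  S[X,Y] = ((3)·(0.6) + (-1)·(3.6) + (2)·(3.6) + (-4)·(-3.4) + (0)·(-4.4)) / 4 = 19/4 = 4.75
  S[Y,Y] = ((0.6)·(0.6) + (3.6)·(3.6) + (3.6)·(3.6) + (-3.4)·(-3.4) + (-4.4)·(-4.4)) / 4 = 57.2/4 = 14.3
  S = [[7.5, 4.75],
 [4.75, 14.3]].

Step 3 — invert S. det(S) = 7.5·14.3 - (4.75)² = 84.6875.
  S^{-1} = (1/det) · [[d, -b], [-b, a]] = [[0.1689, -0.0561],
 [-0.0561, 0.0886]].

Step 4 — quadratic form (x̄ - mu_0)^T · S^{-1} · (x̄ - mu_0):
  S^{-1} · (x̄ - mu_0) = (-0.0224, 0.0354),
  (x̄ - mu_0)^T · [...] = (0)·(-0.0224) + (0.4)·(0.0354) = 0.0142.

Step 5 — scale by n: T² = 5 · 0.0142 = 0.0708.

T² ≈ 0.0708


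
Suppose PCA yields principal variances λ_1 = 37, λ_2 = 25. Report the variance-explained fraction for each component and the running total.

Step 1 — total variance = trace(Sigma) = Σ λ_i = 37 + 25 = 62.

Step 2 — fraction explained by component i = λ_i / Σ λ:
  PC1: 37/62 = 0.5968
  PC2: 25/62 = 0.4032

Step 3 — cumulative fraction after k components = (λ_1 + ... + λ_k) / Σ λ:
  k = 1: 37/62 = 0.5968
  k = 2: (37 + 25)/62 = 62/62 = 1

Summary (fraction, with percent):

explained: PC1 0.5968 (59.68%), PC2 0.4032 (40.32%);  cumulative: 0.5968, 1


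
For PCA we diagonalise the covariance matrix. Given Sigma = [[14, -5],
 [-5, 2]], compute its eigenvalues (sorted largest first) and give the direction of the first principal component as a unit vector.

Step 1 — characteristic polynomial of 2×2 Sigma:
  det(Sigma - λI) = λ² - trace · λ + det = 0.
  trace = 14 + 2 = 16, det = 14·2 - (-5)² = 3.
Step 2 — discriminant:
  Δ = trace² - 4·det = 256 - 12 = 244.
Step 3 — eigenvalues:
  λ = (trace ± √Δ)/2 = (16 ± 15.6205)/2,
  λ_1 = 15.8102,  λ_2 = 0.1898.

Step 4 — unit eigenvector for λ_1: solve (Sigma - λ_1 I)v = 0. First row:
  (14 - 15.8102)·v_x + (-5)·v_y = 0, i.e. (-1.8102)·v_x + (-5)·v_y = 0,
  so v ∝ (b, λ_1 - a) = (-5, 1.8102); multiply by -1 so the first entry is positive: u = (5, -1.8102).
  ||u|| = √((5)² + (-1.8102)²) = √(28.277) ≈ 5.3176,
  v_1 = u/||u|| ≈ (0.9403, -0.3404) (||v_1|| = 1).

λ_1 = 15.8102,  λ_2 = 0.1898;  v_1 ≈ (0.9403, -0.3404)


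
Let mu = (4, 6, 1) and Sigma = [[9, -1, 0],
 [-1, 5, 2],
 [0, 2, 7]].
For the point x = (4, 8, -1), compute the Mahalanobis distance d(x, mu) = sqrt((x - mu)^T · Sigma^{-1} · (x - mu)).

Step 1 — centre the observation: (x - mu) = (0, 2, -2).

Step 2 — invert Sigma (cofactor / det for 3×3, or solve directly):
  Sigma^{-1} = [[0.114, 0.0257, -0.0074],
 [0.0257, 0.2316, -0.0662],
 [-0.0074, -0.0662, 0.1618]].

Step 3 — form the quadratic (x - mu)^T · Sigma^{-1} · (x - mu):
  Sigma^{-1} · (x - mu) = (0.0662, 0.5956, -0.4559).
  (x - mu)^T · [Sigma^{-1} · (x - mu)] = (0)·(0.0662) + (2)·(0.5956) + (-2)·(-0.4559) = 2.1029.

Step 4 — take square root: d = √(2.1029) ≈ 1.4502.

d(x, mu) = √(2.1029) ≈ 1.4502


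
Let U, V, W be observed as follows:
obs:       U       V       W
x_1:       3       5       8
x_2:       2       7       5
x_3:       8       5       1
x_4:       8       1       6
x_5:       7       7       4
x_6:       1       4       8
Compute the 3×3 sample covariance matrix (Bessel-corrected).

Step 1 — column means:
  mean(U) = (3 + 2 + 8 + 8 + 7 + 1) / 6 = 29/6 = 4.8333
  mean(V) = (5 + 7 + 5 + 1 + 7 + 4) / 6 = 29/6 = 4.8333
  mean(W) = (8 + 5 + 1 + 6 + 4 + 8) / 6 = 32/6 = 5.3333

Step 2 — sample covariance S[i,j] = (1/(n-1)) · Σ_k (x_{k,i} - mean_i) · (x_{k,j} - mean_j), with n-1 = 5.
  S[U,U] = ((-1.8333)·(-1.8333) + (-2.8333)·(-2.8333) + (3.1667)·(3.1667) + (3.1667)·(3.1667) + (2.1667)·(2.1667) + (-3.8333)·(-3.8333)) / 5 = 50.8333/5 = 10.1667
  S[U,V] = ((-1.8333)·(0.1667) + (-2.8333)·(2.1667) + (3.1667)·(0.1667) + (3.1667)·(-3.8333) + (2.1667)·(2.1667) + (-3.8333)·(-0.8333)) / 5 = -10.1667/5 = -2.0333
  S[U,W] = ((-1.8333)·(2.6667) + (-2.8333)·(-0.3333) + (3.1667)·(-4.3333) + (3.1667)·(0.6667) + (2.1667)·(-1.3333) + (-3.8333)·(2.6667)) / 5 = -28.6667/5 = -5.7333
  S[V,V] = ((0.1667)·(0.1667) + (2.1667)·(2.1667) + (0.1667)·(0.1667) + (-3.8333)·(-3.8333) + (2.1667)·(2.1667) + (-0.8333)·(-0.8333)) / 5 = 24.8333/5 = 4.9667
  S[V,W] = ((0.1667)·(2.6667) + (2.1667)·(-0.3333) + (0.1667)·(-4.3333) + (-3.8333)·(0.6667) + (2.1667)·(-1.3333) + (-0.8333)·(2.6667)) / 5 = -8.6667/5 = -1.7333
  S[W,W] = ((2.6667)·(2.6667) + (-0.3333)·(-0.3333) + (-4.3333)·(-4.3333) + (0.6667)·(0.6667) + (-1.3333)·(-1.3333) + (2.6667)·(2.6667)) / 5 = 35.3333/5 = 7.0667

S is symmetric (S[j,i] = S[i,j]). Assembling:

S = [[10.1667, -2.0333, -5.7333],
 [-2.0333, 4.9667, -1.7333],
 [-5.7333, -1.7333, 7.0667]]


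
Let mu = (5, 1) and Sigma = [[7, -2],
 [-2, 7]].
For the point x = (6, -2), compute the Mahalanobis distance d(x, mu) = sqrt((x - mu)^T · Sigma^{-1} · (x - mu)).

Step 1 — centre the observation: (x - mu) = (1, -3).

Step 2 — invert Sigma. det(Sigma) = 7·7 - (-2)² = 45.
  Sigma^{-1} = (1/det) · [[d, -b], [-b, a]] = [[0.1556, 0.0444],
 [0.0444, 0.1556]].

Step 3 — form the quadratic (x - mu)^T · Sigma^{-1} · (x - mu):
  Sigma^{-1} · (x - mu) = (0.0222, -0.4222).
  (x - mu)^T · [Sigma^{-1} · (x - mu)] = (1)·(0.0222) + (-3)·(-0.4222) = 1.2889.

Step 4 — take square root: d = √(1.2889) ≈ 1.1353.

d(x, mu) = √(1.2889) ≈ 1.1353


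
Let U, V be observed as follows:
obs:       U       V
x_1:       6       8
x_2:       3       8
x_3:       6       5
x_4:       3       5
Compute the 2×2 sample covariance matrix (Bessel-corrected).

Step 1 — column means:
  mean(U) = (6 + 3 + 6 + 3) / 4 = 18/4 = 4.5
  mean(V) = (8 + 8 + 5 + 5) / 4 = 26/4 = 6.5

Step 2 — sample covariance S[i,j] = (1/(n-1)) · Σ_k (x_{k,i} - mean_i) · (x_{k,j} - mean_j), with n-1 = 3.
  S[U,U] = ((1.5)·(1.5) + (-1.5)·(-1.5) + (1.5)·(1.5) + (-1.5)·(-1.5)) / 3 = 9/3 = 3
  S[U,V] = ((1.5)·(1.5) + (-1.5)·(1.5) + (1.5)·(-1.5) + (-1.5)·(-1.5)) / 3 = 0/3 = 0
  S[V,V] = ((1.5)·(1.5) + (1.5)·(1.5) + (-1.5)·(-1.5) + (-1.5)·(-1.5)) / 3 = 9/3 = 3

S is symmetric (S[j,i] = S[i,j]). Assembling:

S = [[3, 0],
 [0, 3]]


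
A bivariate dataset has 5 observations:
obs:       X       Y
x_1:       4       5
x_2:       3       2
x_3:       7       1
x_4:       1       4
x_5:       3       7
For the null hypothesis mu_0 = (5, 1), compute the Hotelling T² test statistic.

Step 1 — sample mean vector:
  mean(X) = (4 + 3 + 7 + 1 + 3) / 5 = 18/5 = 3.6
  mean(Y) = (5 + 2 + 1 + 4 + 7) / 5 = 19/5 = 3.8
  x̄ = (3.6, 3.8),  deviation x̄ - mu_0 = (3.6, 3.8) - (5, 1) = (-1.4, 2.8).

Step 2 — sample covariance matrix, S[i,j] = (1/(n-1)) · Σ_k (x_{k,i} - mean_i) · (x_{k,j} - mean_j), divisor n-1 = 4:
  S[X,X] = ((0.4)·(0.4) + (-0.6)·(-0.6) + (3.4)·(3.4) + (-2.6)·(-2.6) + (-0.6)·(-0.6)) / 4 = 19.2/4 = 4.8
  S[X,Y] = ((0.4)·(1.2) + (-0.6)·(-1.8) + (3.4)·(-2.8) + (-2.6)·(0.2) + (-0.6)·(3.2)) / 4 = -10.4/4 = -2.6
  S[Y,Y] = ((1.2)·(1.2) + (-1.8)·(-1.8) + (-2.8)·(-2.8) + (0.2)·(0.2) + (3.2)·(3.2)) / 4 = 22.8/4 = 5.7
  S = [[4.8, -2.6],
 [-2.6, 5.7]].

Step 3 — invert S. det(S) = 4.8·5.7 - (-2.6)² = 20.6.
  S^{-1} = (1/det) · [[d, -b], [-b, a]] = [[0.2767, 0.1262],
 [0.1262, 0.233]].

Step 4 — quadratic form (x̄ - mu_0)^T · S^{-1} · (x̄ - mu_0):
  S^{-1} · (x̄ - mu_0) = (-0.034, 0.4757),
  (x̄ - mu_0)^T · [...] = (-1.4)·(-0.034) + (2.8)·(0.4757) = 1.3796.

Step 5 — scale by n: T² = 5 · 1.3796 = 6.8981.

T² ≈ 6.8981


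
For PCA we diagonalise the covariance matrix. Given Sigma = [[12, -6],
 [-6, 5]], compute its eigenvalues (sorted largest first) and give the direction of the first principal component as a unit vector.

Step 1 — characteristic polynomial of 2×2 Sigma:
  det(Sigma - λI) = λ² - trace · λ + det = 0.
  trace = 12 + 5 = 17, det = 12·5 - (-6)² = 24.
Step 2 — discriminant:
  Δ = trace² - 4·det = 289 - 96 = 193.
Step 3 — eigenvalues:
  λ = (trace ± √Δ)/2 = (17 ± 13.8924)/2,
  λ_1 = 15.4462,  λ_2 = 1.5538.

Step 4 — unit eigenvector for λ_1: solve (Sigma - λ_1 I)v = 0. First row:
  (12 - 15.4462)·v_x + (-6)·v_y = 0, i.e. (-3.4462)·v_x + (-6)·v_y = 0,
  so v ∝ (b, λ_1 - a) = (-6, 3.4462); multiply by -1 so the first entry is positive: u = (6, -3.4462).
  ||u|| = √((6)² + (-3.4462)²) = √(47.8764) ≈ 6.9193,
  v_1 = u/||u|| ≈ (0.8671, -0.4981) (||v_1|| = 1).

λ_1 = 15.4462,  λ_2 = 1.5538;  v_1 ≈ (0.8671, -0.4981)


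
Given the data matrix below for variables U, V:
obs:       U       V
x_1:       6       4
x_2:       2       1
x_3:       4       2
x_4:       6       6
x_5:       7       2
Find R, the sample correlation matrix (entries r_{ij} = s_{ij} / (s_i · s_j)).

Step 1 — column means:
  mean(U) = (6 + 2 + 4 + 6 + 7) / 5 = 25/5 = 5
  mean(V) = (4 + 1 + 2 + 6 + 2) / 5 = 15/5 = 3

Step 2 — sample variances and covariances s[i,j] = (1/(n-1)) · Σ_k (x_{k,i} - mean_i) · (x_{k,j} - mean_j), with n-1 = 4:
  s[U,U] = ((1)·(1) + (-3)·(-3) + (-1)·(-1) + (1)·(1) + (2)·(2)) / 4 = 16/4 = 4
  s[U,V] = ((1)·(1) + (-3)·(-2) + (-1)·(-1) + (1)·(3) + (2)·(-1)) / 4 = 9/4 = 2.25
  s[V,V] = ((1)·(1) + (-2)·(-2) + (-1)·(-1) + (3)·(3) + (-1)·(-1)) / 4 = 16/4 = 4
  Sample standard deviations s_i = √(s[i,i]):
  s(U) = √(4) = 2
  s(V) = √(4) = 2

Step 3 — r_{ij} = s_{ij} / (s_i · s_j):
  r[U,U] = 1 (diagonal).
  r[U,V] = 2.25 / (2 · 2) = 2.25 / 4 = 0.5625
  r[V,V] = 1 (diagonal).

R is symmetric with unit diagonal. Assembling:

R = [[1, 0.5625],
 [0.5625, 1]]


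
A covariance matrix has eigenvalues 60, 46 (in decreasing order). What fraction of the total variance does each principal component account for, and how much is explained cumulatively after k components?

Step 1 — total variance = trace(Sigma) = Σ λ_i = 60 + 46 = 106.

Step 2 — fraction explained by component i = λ_i / Σ λ:
  PC1: 60/106 = 0.566
  PC2: 46/106 = 0.434

Step 3 — cumulative fraction after k components = (λ_1 + ... + λ_k) / Σ λ:
  k = 1: 60/106 = 0.566
  k = 2: (60 + 46)/106 = 106/106 = 1

Summary (fraction, with percent):

explained: PC1 0.566 (56.6%), PC2 0.434 (43.4%);  cumulative: 0.566, 1


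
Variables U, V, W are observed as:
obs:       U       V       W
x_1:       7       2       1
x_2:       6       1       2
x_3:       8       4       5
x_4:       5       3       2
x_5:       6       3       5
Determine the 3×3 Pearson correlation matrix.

Step 1 — column means:
  mean(U) = (7 + 6 + 8 + 5 + 6) / 5 = 32/5 = 6.4
  mean(V) = (2 + 1 + 4 + 3 + 3) / 5 = 13/5 = 2.6
  mean(W) = (1 + 2 + 5 + 2 + 5) / 5 = 15/5 = 3

Step 2 — sample variances and covariances s[i,j] = (1/(n-1)) · Σ_k (x_{k,i} - mean_i) · (x_{k,j} - mean_j), with n-1 = 4:
  s[U,U] = ((0.6)·(0.6) + (-0.4)·(-0.4) + (1.6)·(1.6) + (-1.4)·(-1.4) + (-0.4)·(-0.4)) / 4 = 5.2/4 = 1.3
  s[U,V] = ((0.6)·(-0.6) + (-0.4)·(-1.6) + (1.6)·(1.4) + (-1.4)·(0.4) + (-0.4)·(0.4)) / 4 = 1.8/4 = 0.45
  s[U,W] = ((0.6)·(-2) + (-0.4)·(-1) + (1.6)·(2) + (-1.4)·(-1) + (-0.4)·(2)) / 4 = 3/4 = 0.75
  s[V,V] = ((-0.6)·(-0.6) + (-1.6)·(-1.6) + (1.4)·(1.4) + (0.4)·(0.4) + (0.4)·(0.4)) / 4 = 5.2/4 = 1.3
  s[V,W] = ((-0.6)·(-2) + (-1.6)·(-1) + (1.4)·(2) + (0.4)·(-1) + (0.4)·(2)) / 4 = 6/4 = 1.5
  s[W,W] = ((-2)·(-2) + (-1)·(-1) + (2)·(2) + (-1)·(-1) + (2)·(2)) / 4 = 14/4 = 3.5
  Sample standard deviations s_i = √(s[i,i]):
  s(U) = √(1.3) = 1.1402
  s(V) = √(1.3) = 1.1402
  s(W) = √(3.5) = 1.8708

Step 3 — r_{ij} = s_{ij} / (s_i · s_j):
  r[U,U] = 1 (diagonal).
  r[U,V] = 0.45 / (1.1402 · 1.1402) = 0.45 / 1.3 = 0.3462
  r[U,W] = 0.75 / (1.1402 · 1.8708) = 0.75 / 2.1331 = 0.3516
  r[V,V] = 1 (diagonal).
  r[V,W] = 1.5 / (1.1402 · 1.8708) = 1.5 / 2.1331 = 0.7032
  r[W,W] = 1 (diagonal).

R is symmetric with unit diagonal. Assembling:

R = [[1, 0.3462, 0.3516],
 [0.3462, 1, 0.7032],
 [0.3516, 0.7032, 1]]


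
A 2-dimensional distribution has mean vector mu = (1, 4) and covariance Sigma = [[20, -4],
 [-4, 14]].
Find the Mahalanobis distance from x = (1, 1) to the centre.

Step 1 — centre the observation: (x - mu) = (0, -3).

Step 2 — invert Sigma. det(Sigma) = 20·14 - (-4)² = 264.
  Sigma^{-1} = (1/det) · [[d, -b], [-b, a]] = [[0.053, 0.0152],
 [0.0152, 0.0758]].

Step 3 — form the quadratic (x - mu)^T · Sigma^{-1} · (x - mu):
  Sigma^{-1} · (x - mu) = (-0.0455, -0.2273).
  (x - mu)^T · [Sigma^{-1} · (x - mu)] = (0)·(-0.0455) + (-3)·(-0.2273) = 0.6818.

Step 4 — take square root: d = √(0.6818) ≈ 0.8257.

d(x, mu) = √(0.6818) ≈ 0.8257


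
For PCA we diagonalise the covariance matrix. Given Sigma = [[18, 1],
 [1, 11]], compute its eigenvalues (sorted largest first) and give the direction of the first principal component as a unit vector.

Step 1 — characteristic polynomial of 2×2 Sigma:
  det(Sigma - λI) = λ² - trace · λ + det = 0.
  trace = 18 + 11 = 29, det = 18·11 - (1)² = 197.
Step 2 — discriminant:
  Δ = trace² - 4·det = 841 - 788 = 53.
Step 3 — eigenvalues:
  λ = (trace ± √Δ)/2 = (29 ± 7.2801)/2,
  λ_1 = 18.1401,  λ_2 = 10.8599.

Step 4 — unit eigenvector for λ_1: solve (Sigma - λ_1 I)v = 0. First row:
  (18 - 18.1401)·v_x + (1)·v_y = 0, i.e. (-0.1401)·v_x + (1)·v_y = 0,
  so v ∝ (b, λ_1 - a) = (1, 0.1401) = u.
  ||u|| = √((1)² + (0.1401)²) = √(1.0196) ≈ 1.0098,
  v_1 = u/||u|| ≈ (0.9903, 0.1387) (||v_1|| = 1).

λ_1 = 18.1401,  λ_2 = 10.8599;  v_1 ≈ (0.9903, 0.1387)


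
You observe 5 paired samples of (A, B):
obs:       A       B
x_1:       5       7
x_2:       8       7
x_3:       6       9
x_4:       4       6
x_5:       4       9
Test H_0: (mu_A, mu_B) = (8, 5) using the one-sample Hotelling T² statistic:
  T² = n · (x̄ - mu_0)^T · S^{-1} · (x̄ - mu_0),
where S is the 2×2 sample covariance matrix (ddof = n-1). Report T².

Step 1 — sample mean vector:
  mean(A) = (5 + 8 + 6 + 4 + 4) / 5 = 27/5 = 5.4
  mean(B) = (7 + 7 + 9 + 6 + 9) / 5 = 38/5 = 7.6
  x̄ = (5.4, 7.6),  deviation x̄ - mu_0 = (5.4, 7.6) - (8, 5) = (-2.6, 2.6).

Step 2 — sample covariance matrix, S[i,j] = (1/(n-1)) · Σ_k (x_{k,i} - mean_i) · (x_{k,j} - mean_j), divisor n-1 = 4:
  S[A,A] = ((-0.4)·(-0.4) + (2.6)·(2.6) + (0.6)·(0.6) + (-1.4)·(-1.4) + (-1.4)·(-1.4)) / 4 = 11.2/4 = 2.8
  S[A,B] = ((-0.4)·(-0.6) + (2.6)·(-0.6) + (0.6)·(1.4) + (-1.4)·(-1.6) + (-1.4)·(1.4)) / 4 = -0.2/4 = -0.05
  S[B,B] = ((-0.6)·(-0.6) + (-0.6)·(-0.6) + (1.4)·(1.4) + (-1.6)·(-1.6) + (1.4)·(1.4)) / 4 = 7.2/4 = 1.8
  S = [[2.8, -0.05],
 [-0.05, 1.8]].

Step 3 — invert S. det(S) = 2.8·1.8 - (-0.05)² = 5.0375.
  S^{-1} = (1/det) · [[d, -b], [-b, a]] = [[0.3573, 0.0099],
 [0.0099, 0.5558]].

Step 4 — quadratic form (x̄ - mu_0)^T · S^{-1} · (x̄ - mu_0):
  S^{-1} · (x̄ - mu_0) = (-0.9032, 1.4194),
  (x̄ - mu_0)^T · [...] = (-2.6)·(-0.9032) + (2.6)·(1.4194) = 6.0387.

Step 5 — scale by n: T² = 5 · 6.0387 = 30.1935.

T² ≈ 30.1935


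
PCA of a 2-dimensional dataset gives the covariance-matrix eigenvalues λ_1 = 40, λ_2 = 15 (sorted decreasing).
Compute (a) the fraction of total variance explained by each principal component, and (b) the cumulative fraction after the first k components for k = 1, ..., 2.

Step 1 — total variance = trace(Sigma) = Σ λ_i = 40 + 15 = 55.

Step 2 — fraction explained by component i = λ_i / Σ λ:
  PC1: 40/55 = 0.7273
  PC2: 15/55 = 0.2727

Step 3 — cumulative fraction after k components = (λ_1 + ... + λ_k) / Σ λ:
  k = 1: 40/55 = 0.7273
  k = 2: (40 + 15)/55 = 55/55 = 1

Summary (fraction, with percent):

explained: PC1 0.7273 (72.73%), PC2 0.2727 (27.27%);  cumulative: 0.7273, 1


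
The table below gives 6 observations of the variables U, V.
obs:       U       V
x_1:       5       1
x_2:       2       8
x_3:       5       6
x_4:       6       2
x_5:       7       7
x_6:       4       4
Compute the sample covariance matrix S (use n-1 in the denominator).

Step 1 — column means:
  mean(U) = (5 + 2 + 5 + 6 + 7 + 4) / 6 = 29/6 = 4.8333
  mean(V) = (1 + 8 + 6 + 2 + 7 + 4) / 6 = 28/6 = 4.6667

Step 2 — sample covariance S[i,j] = (1/(n-1)) · Σ_k (x_{k,i} - mean_i) · (x_{k,j} - mean_j), with n-1 = 5.
  S[U,U] = ((0.1667)·(0.1667) + (-2.8333)·(-2.8333) + (0.1667)·(0.1667) + (1.1667)·(1.1667) + (2.1667)·(2.1667) + (-0.8333)·(-0.8333)) / 5 = 14.8333/5 = 2.9667
  S[U,V] = ((0.1667)·(-3.6667) + (-2.8333)·(3.3333) + (0.1667)·(1.3333) + (1.1667)·(-2.6667) + (2.1667)·(2.3333) + (-0.8333)·(-0.6667)) / 5 = -7.3333/5 = -1.4667
  S[V,V] = ((-3.6667)·(-3.6667) + (3.3333)·(3.3333) + (1.3333)·(1.3333) + (-2.6667)·(-2.6667) + (2.3333)·(2.3333) + (-0.6667)·(-0.6667)) / 5 = 39.3333/5 = 7.8667

S is symmetric (S[j,i] = S[i,j]). Assembling:

S = [[2.9667, -1.4667],
 [-1.4667, 7.8667]]


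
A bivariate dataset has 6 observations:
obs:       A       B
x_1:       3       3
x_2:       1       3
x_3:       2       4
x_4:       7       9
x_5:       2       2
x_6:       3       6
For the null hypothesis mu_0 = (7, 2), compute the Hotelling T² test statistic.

Step 1 — sample mean vector:
  mean(A) = (3 + 1 + 2 + 7 + 2 + 3) / 6 = 18/6 = 3
  mean(B) = (3 + 3 + 4 + 9 + 2 + 6) / 6 = 27/6 = 4.5
  x̄ = (3, 4.5),  deviation x̄ - mu_0 = (3, 4.5) - (7, 2) = (-4, 2.5).

Step 2 — sample covariance matrix, S[i,j] = (1/(n-1)) · Σ_k (x_{k,i} - mean_i) · (x_{k,j} - mean_j), divisor n-1 = 5:
  S[A,A] = ((0)·(0) + (-2)·(-2) + (-1)·(-1) + (4)·(4) + (-1)·(-1) + (0)·(0)) / 5 = 22/5 = 4.4
  S[A,B] = ((0)·(-1.5) + (-2)·(-1.5) + (-1)·(-0.5) + (4)·(4.5) + (-1)·(-2.5) + (0)·(1.5)) / 5 = 24/5 = 4.8
  S[B,B] = ((-1.5)·(-1.5) + (-1.5)·(-1.5) + (-0.5)·(-0.5) + (4.5)·(4.5) + (-2.5)·(-2.5) + (1.5)·(1.5)) / 5 = 33.5/5 = 6.7
  S = [[4.4, 4.8],
 [4.8, 6.7]].

Step 3 — invert S. det(S) = 4.4·6.7 - (4.8)² = 6.44.
  S^{-1} = (1/det) · [[d, -b], [-b, a]] = [[1.0404, -0.7453],
 [-0.7453, 0.6832]].

Step 4 — quadratic form (x̄ - mu_0)^T · S^{-1} · (x̄ - mu_0):
  S^{-1} · (x̄ - mu_0) = (-6.0248, 4.6894),
  (x̄ - mu_0)^T · [...] = (-4)·(-6.0248) + (2.5)·(4.6894) = 35.823.

Step 5 — scale by n: T² = 6 · 35.823 = 214.9379.

T² ≈ 214.9379


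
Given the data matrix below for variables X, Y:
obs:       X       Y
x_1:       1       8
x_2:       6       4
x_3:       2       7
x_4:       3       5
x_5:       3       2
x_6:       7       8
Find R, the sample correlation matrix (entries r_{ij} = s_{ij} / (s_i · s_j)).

Step 1 — column means:
  mean(X) = (1 + 6 + 2 + 3 + 3 + 7) / 6 = 22/6 = 3.6667
  mean(Y) = (8 + 4 + 7 + 5 + 2 + 8) / 6 = 34/6 = 5.6667

Step 2 — sample variances and covariances s[i,j] = (1/(n-1)) · Σ_k (x_{k,i} - mean_i) · (x_{k,j} - mean_j), with n-1 = 5:
  s[X,X] = ((-2.6667)·(-2.6667) + (2.3333)·(2.3333) + (-1.6667)·(-1.6667) + (-0.6667)·(-0.6667) + (-0.6667)·(-0.6667) + (3.3333)·(3.3333)) / 5 = 27.3333/5 = 5.4667
  s[X,Y] = ((-2.6667)·(2.3333) + (2.3333)·(-1.6667) + (-1.6667)·(1.3333) + (-0.6667)·(-0.6667) + (-0.6667)·(-3.6667) + (3.3333)·(2.3333)) / 5 = -1.6667/5 = -0.3333
  s[Y,Y] = ((2.3333)·(2.3333) + (-1.6667)·(-1.6667) + (1.3333)·(1.3333) + (-0.6667)·(-0.6667) + (-3.6667)·(-3.6667) + (2.3333)·(2.3333)) / 5 = 29.3333/5 = 5.8667
  Sample standard deviations s_i = √(s[i,i]):
  s(X) = √(5.4667) = 2.3381
  s(Y) = √(5.8667) = 2.4221

Step 3 — r_{ij} = s_{ij} / (s_i · s_j):
  r[X,X] = 1 (diagonal).
  r[X,Y] = -0.3333 / (2.3381 · 2.4221) = -0.3333 / 5.6631 = -0.0589
  r[Y,Y] = 1 (diagonal).

R is symmetric with unit diagonal. Assembling:

R = [[1, -0.0589],
 [-0.0589, 1]]


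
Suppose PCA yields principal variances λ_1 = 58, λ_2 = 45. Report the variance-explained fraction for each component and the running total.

Step 1 — total variance = trace(Sigma) = Σ λ_i = 58 + 45 = 103.

Step 2 — fraction explained by component i = λ_i / Σ λ:
  PC1: 58/103 = 0.5631
  PC2: 45/103 = 0.4369

Step 3 — cumulative fraction after k components = (λ_1 + ... + λ_k) / Σ λ:
  k = 1: 58/103 = 0.5631
  k = 2: (58 + 45)/103 = 103/103 = 1

Summary (fraction, with percent):

explained: PC1 0.5631 (56.31%), PC2 0.4369 (43.69%);  cumulative: 0.5631, 1


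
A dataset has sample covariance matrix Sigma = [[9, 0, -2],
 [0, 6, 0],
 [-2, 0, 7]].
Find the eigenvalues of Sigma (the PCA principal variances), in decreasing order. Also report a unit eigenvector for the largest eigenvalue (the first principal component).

Step 1 — characteristic polynomial p(λ) = det(λI - Sigma) = λ³ - tr·λ² + c_1·λ - det, where tr = trace, c_1 = sum of the principal 2×2 minors, det = det(Sigma):
  tr = 9 + 6 + 7 = 22,
  c_1 = (9·6 - (0)²) + (9·7 - (-2)²) + (6·7 - (0)²) = 54 + 59 + 42 = 155,
  det = 9·(6·7 - (0)²) - (0)·((0)·7 - (0)·(-2)) + (-2)·((0)·(0) - 6·(-2)) = 9·(42) - (0)·(0) + (-2)·(12) = 354.
  So p(λ) = λ³ - 22λ² + 155λ - 354.
Step 2 — look for an integer root (rational root theorem: any rational root is an integer divisor of 354). Testing λ = 6:
  p(6) = 216 - 792 + 930 - 354 = 0  ✓
  Dividing out (λ - 6): p(λ) = (λ - 6)(λ² - 16λ + 59).
Step 3 — remaining eigenvalues from the quadratic λ² - 16λ + 59 = 0:
  Δ = 16² - 4·59 = 256 - 236 = 20,  λ = (16 ± √20)/2 = (16 ± 4.4721)/2 ≈ 10.2361 or 5.7639.
  Sorted: λ_1 = 10.2361,  λ_2 = 6,  λ_3 = 5.7639  (check: sum = 22 = tr ✓).

Step 4 — unit eigenvector for λ_1 ≈ 10.2361: v spans the null space of (Sigma - λ_1 I), whose rows are
  r_1 = (-1.2361, 0, -2),  r_2 = (0, -4.2361, 0),  r_3 = (-2, 0, -3.2361).
  v is orthogonal to every row, so take v ∝ r_1 × r_2 = ((0)·(0) - (-2)·(-4.2361), (-2)·(0) - (-1.2361)·(0), (-1.2361)·(-4.2361) - (0)·(0)) ≈ (-8.4721, 0, 5.2361).
  Rescale (multiply by -1 so the first nonzero entry is positive): u = (8.4721, 0, -5.2361).
  ||u|| = √((8.4721)² + (0)² + (-5.2361)²) = √(99.1935) ≈ 9.9596,  v_1 = u/||u|| ≈ (0.8507, 0, -0.5257) (||v_1|| = 1).

λ_1 = 10.2361,  λ_2 = 6,  λ_3 = 5.7639;  v_1 ≈ (0.8507, 0, -0.5257)


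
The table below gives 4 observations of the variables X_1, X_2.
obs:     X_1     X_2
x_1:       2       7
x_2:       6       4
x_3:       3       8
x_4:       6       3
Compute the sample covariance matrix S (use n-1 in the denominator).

Step 1 — column means:
  mean(X_1) = (2 + 6 + 3 + 6) / 4 = 17/4 = 4.25
  mean(X_2) = (7 + 4 + 8 + 3) / 4 = 22/4 = 5.5

Step 2 — sample covariance S[i,j] = (1/(n-1)) · Σ_k (x_{k,i} - mean_i) · (x_{k,j} - mean_j), with n-1 = 3.
  S[X_1,X_1] = ((-2.25)·(-2.25) + (1.75)·(1.75) + (-1.25)·(-1.25) + (1.75)·(1.75)) / 3 = 12.75/3 = 4.25
  S[X_1,X_2] = ((-2.25)·(1.5) + (1.75)·(-1.5) + (-1.25)·(2.5) + (1.75)·(-2.5)) / 3 = -13.5/3 = -4.5
  S[X_2,X_2] = ((1.5)·(1.5) + (-1.5)·(-1.5) + (2.5)·(2.5) + (-2.5)·(-2.5)) / 3 = 17/3 = 5.6667

S is symmetric (S[j,i] = S[i,j]). Assembling:

S = [[4.25, -4.5],
 [-4.5, 5.6667]]


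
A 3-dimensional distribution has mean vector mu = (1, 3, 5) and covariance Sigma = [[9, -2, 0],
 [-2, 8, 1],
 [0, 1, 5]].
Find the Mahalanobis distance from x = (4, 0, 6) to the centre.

Step 1 — centre the observation: (x - mu) = (3, -3, 1).

Step 2 — invert Sigma (cofactor / det for 3×3, or solve directly):
  Sigma^{-1} = [[0.1178, 0.0302, -0.006],
 [0.0302, 0.136, -0.0272],
 [-0.006, -0.0272, 0.2054]].

Step 3 — form the quadratic (x - mu)^T · Sigma^{-1} · (x - mu):
  Sigma^{-1} · (x - mu) = (0.2568, -0.3444, 0.2689).
  (x - mu)^T · [Sigma^{-1} · (x - mu)] = (3)·(0.2568) + (-3)·(-0.3444) + (1)·(0.2689) = 2.0725.

Step 4 — take square root: d = √(2.0725) ≈ 1.4396.

d(x, mu) = √(2.0725) ≈ 1.4396


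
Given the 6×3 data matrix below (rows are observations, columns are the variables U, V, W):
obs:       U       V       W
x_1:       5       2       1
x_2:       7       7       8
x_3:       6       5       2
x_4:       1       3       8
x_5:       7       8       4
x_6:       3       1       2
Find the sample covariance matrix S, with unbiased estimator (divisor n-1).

Step 1 — column means:
  mean(U) = (5 + 7 + 6 + 1 + 7 + 3) / 6 = 29/6 = 4.8333
  mean(V) = (2 + 7 + 5 + 3 + 8 + 1) / 6 = 26/6 = 4.3333
  mean(W) = (1 + 8 + 2 + 8 + 4 + 2) / 6 = 25/6 = 4.1667

Step 2 — sample covariance S[i,j] = (1/(n-1)) · Σ_k (x_{k,i} - mean_i) · (x_{k,j} - mean_j), with n-1 = 5.
  S[U,U] = ((0.1667)·(0.1667) + (2.1667)·(2.1667) + (1.1667)·(1.1667) + (-3.8333)·(-3.8333) + (2.1667)·(2.1667) + (-1.8333)·(-1.8333)) / 5 = 28.8333/5 = 5.7667
  S[U,V] = ((0.1667)·(-2.3333) + (2.1667)·(2.6667) + (1.1667)·(0.6667) + (-3.8333)·(-1.3333) + (2.1667)·(3.6667) + (-1.8333)·(-3.3333)) / 5 = 25.3333/5 = 5.0667
  S[U,W] = ((0.1667)·(-3.1667) + (2.1667)·(3.8333) + (1.1667)·(-2.1667) + (-3.8333)·(3.8333) + (2.1667)·(-0.1667) + (-1.8333)·(-2.1667)) / 5 = -5.8333/5 = -1.1667
  S[V,V] = ((-2.3333)·(-2.3333) + (2.6667)·(2.6667) + (0.6667)·(0.6667) + (-1.3333)·(-1.3333) + (3.6667)·(3.6667) + (-3.3333)·(-3.3333)) / 5 = 39.3333/5 = 7.8667
  S[V,W] = ((-2.3333)·(-3.1667) + (2.6667)·(3.8333) + (0.6667)·(-2.1667) + (-1.3333)·(3.8333) + (3.6667)·(-0.1667) + (-3.3333)·(-2.1667)) / 5 = 17.6667/5 = 3.5333
  S[W,W] = ((-3.1667)·(-3.1667) + (3.8333)·(3.8333) + (-2.1667)·(-2.1667) + (3.8333)·(3.8333) + (-0.1667)·(-0.1667) + (-2.1667)·(-2.1667)) / 5 = 48.8333/5 = 9.7667

S is symmetric (S[j,i] = S[i,j]). Assembling:

S = [[5.7667, 5.0667, -1.1667],
 [5.0667, 7.8667, 3.5333],
 [-1.1667, 3.5333, 9.7667]]


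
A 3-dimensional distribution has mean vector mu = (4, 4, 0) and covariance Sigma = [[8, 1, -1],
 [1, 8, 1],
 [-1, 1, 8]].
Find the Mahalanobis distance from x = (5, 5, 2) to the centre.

Step 1 — centre the observation: (x - mu) = (1, 1, 2).

Step 2 — invert Sigma (cofactor / det for 3×3, or solve directly):
  Sigma^{-1} = [[0.1296, -0.0185, 0.0185],
 [-0.0185, 0.1296, -0.0185],
 [0.0185, -0.0185, 0.1296]].

Step 3 — form the quadratic (x - mu)^T · Sigma^{-1} · (x - mu):
  Sigma^{-1} · (x - mu) = (0.1481, 0.0741, 0.2593).
  (x - mu)^T · [Sigma^{-1} · (x - mu)] = (1)·(0.1481) + (1)·(0.0741) + (2)·(0.2593) = 0.7407.

Step 4 — take square root: d = √(0.7407) ≈ 0.8607.

d(x, mu) = √(0.7407) ≈ 0.8607


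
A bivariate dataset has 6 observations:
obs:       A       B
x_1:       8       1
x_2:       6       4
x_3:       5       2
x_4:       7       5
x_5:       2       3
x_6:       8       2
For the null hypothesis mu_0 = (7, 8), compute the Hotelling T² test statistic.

Step 1 — sample mean vector:
  mean(A) = (8 + 6 + 5 + 7 + 2 + 8) / 6 = 36/6 = 6
  mean(B) = (1 + 4 + 2 + 5 + 3 + 2) / 6 = 17/6 = 2.8333
  x̄ = (6, 2.8333),  deviation x̄ - mu_0 = (6, 2.8333) - (7, 8) = (-1, -5.1667).

Step 2 — sample covariance matrix, S[i,j] = (1/(n-1)) · Σ_k (x_{k,i} - mean_i) · (x_{k,j} - mean_j), divisor n-1 = 5:
  S[A,A] = ((2)·(2) + (0)·(0) + (-1)·(-1) + (1)·(1) + (-4)·(-4) + (2)·(2)) / 5 = 26/5 = 5.2
  S[A,B] = ((2)·(-1.8333) + (0)·(1.1667) + (-1)·(-0.8333) + (1)·(2.1667) + (-4)·(0.1667) + (2)·(-0.8333)) / 5 = -3/5 = -0.6
  S[B,B] = ((-1.8333)·(-1.8333) + (1.1667)·(1.1667) + (-0.8333)·(-0.8333) + (2.1667)·(2.1667) + (0.1667)·(0.1667) + (-0.8333)·(-0.8333)) / 5 = 10.8333/5 = 2.1667
  S = [[5.2, -0.6],
 [-0.6, 2.1667]].

Step 3 — invert S. det(S) = 5.2·2.1667 - (-0.6)² = 10.9067.
  S^{-1} = (1/det) · [[d, -b], [-b, a]] = [[0.1987, 0.055],
 [0.055, 0.4768]].

Step 4 — quadratic form (x̄ - mu_0)^T · S^{-1} · (x̄ - mu_0):
  S^{-1} · (x̄ - mu_0) = (-0.4829, -2.5183),
  (x̄ - mu_0)^T · [...] = (-1)·(-0.4829) + (-5.1667)·(-2.5183) = 13.4943.

Step 5 — scale by n: T² = 6 · 13.4943 = 80.9658.

T² ≈ 80.9658


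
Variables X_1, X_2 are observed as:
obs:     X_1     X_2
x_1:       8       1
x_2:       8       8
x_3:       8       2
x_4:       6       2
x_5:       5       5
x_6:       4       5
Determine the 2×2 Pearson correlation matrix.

Step 1 — column means:
  mean(X_1) = (8 + 8 + 8 + 6 + 5 + 4) / 6 = 39/6 = 6.5
  mean(X_2) = (1 + 8 + 2 + 2 + 5 + 5) / 6 = 23/6 = 3.8333

Step 2 — sample variances and covariances s[i,j] = (1/(n-1)) · Σ_k (x_{k,i} - mean_i) · (x_{k,j} - mean_j), with n-1 = 5:
  s[X_1,X_1] = ((1.5)·(1.5) + (1.5)·(1.5) + (1.5)·(1.5) + (-0.5)·(-0.5) + (-1.5)·(-1.5) + (-2.5)·(-2.5)) / 5 = 15.5/5 = 3.1
  s[X_1,X_2] = ((1.5)·(-2.8333) + (1.5)·(4.1667) + (1.5)·(-1.8333) + (-0.5)·(-1.8333) + (-1.5)·(1.1667) + (-2.5)·(1.1667)) / 5 = -4.5/5 = -0.9
  s[X_2,X_2] = ((-2.8333)·(-2.8333) + (4.1667)·(4.1667) + (-1.8333)·(-1.8333) + (-1.8333)·(-1.8333) + (1.1667)·(1.1667) + (1.1667)·(1.1667)) / 5 = 34.8333/5 = 6.9667
  Sample standard deviations s_i = √(s[i,i]):
  s(X_1) = √(3.1) = 1.7607
  s(X_2) = √(6.9667) = 2.6394

Step 3 — r_{ij} = s_{ij} / (s_i · s_j):
  r[X_1,X_1] = 1 (diagonal).
  r[X_1,X_2] = -0.9 / (1.7607 · 2.6394) = -0.9 / 4.6472 = -0.1937
  r[X_2,X_2] = 1 (diagonal).

R is symmetric with unit diagonal. Assembling:

R = [[1, -0.1937],
 [-0.1937, 1]]


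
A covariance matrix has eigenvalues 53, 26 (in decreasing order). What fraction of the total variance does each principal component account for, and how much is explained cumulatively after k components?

Step 1 — total variance = trace(Sigma) = Σ λ_i = 53 + 26 = 79.

Step 2 — fraction explained by component i = λ_i / Σ λ:
  PC1: 53/79 = 0.6709
  PC2: 26/79 = 0.3291

Step 3 — cumulative fraction after k components = (λ_1 + ... + λ_k) / Σ λ:
  k = 1: 53/79 = 0.6709
  k = 2: (53 + 26)/79 = 79/79 = 1

Summary (fraction, with percent):

explained: PC1 0.6709 (67.09%), PC2 0.3291 (32.91%);  cumulative: 0.6709, 1


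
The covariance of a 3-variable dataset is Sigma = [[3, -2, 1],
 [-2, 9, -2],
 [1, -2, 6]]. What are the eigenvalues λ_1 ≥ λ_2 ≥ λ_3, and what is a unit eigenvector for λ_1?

Step 1 — characteristic polynomial p(λ) = det(λI - Sigma) = λ³ - tr·λ² + c_1·λ - det, where tr = trace, c_1 = sum of the principal 2×2 minors, det = det(Sigma):
  tr = 3 + 9 + 6 = 18,
  c_1 = (3·9 - (-2)²) + (3·6 - (1)²) + (9·6 - (-2)²) = 23 + 17 + 50 = 90,
  det = 3·(9·6 - (-2)²) - (-2)·((-2)·6 - (-2)·(1)) + (1)·((-2)·(-2) - 9·(1)) = 3·(50) - (-2)·(-10) + (1)·(-5) = 125.
  So p(λ) = λ³ - 18λ² + 90λ - 125.
Step 2 — look for an integer root (rational root theorem: any rational root is an integer divisor of 125). Testing λ = 5:
  p(5) = 125 - 450 + 450 - 125 = 0  ✓
  Dividing out (λ - 5): p(λ) = (λ - 5)(λ² - 13λ + 25).
Step 3 — remaining eigenvalues from the quadratic λ² - 13λ + 25 = 0:
  Δ = 13² - 4·25 = 169 - 100 = 69,  λ = (13 ± √69)/2 = (13 ± 8.3066)/2 ≈ 10.6533 or 2.3467.
  Sorted: λ_1 = 10.6533,  λ_2 = 5,  λ_3 = 2.3467  (check: sum = 18 = tr ✓).

Step 4 — unit eigenvector for λ_1 ≈ 10.6533: v spans the null space of (Sigma - λ_1 I), whose rows are
  r_1 = (-7.6533, -2, 1),  r_2 = (-2, -1.6533, -2),  r_3 = (1, -2, -4.6533).
  v is orthogonal to every row, so take v ∝ r_1 × r_2 = ((-2)·(-2) - (1)·(-1.6533), (1)·(-2) - (-7.6533)·(-2), (-7.6533)·(-1.6533) - (-2)·(-2)) ≈ (5.6533, -17.3066, 8.6533).
  Let u = (5.6533, -17.3066, 8.6533).
  ||u|| = √((5.6533)² + (-17.3066)² + (8.6533)²) = √(406.359) ≈ 20.1583,  v_1 = u/||u|| ≈ (0.2804, -0.8585, 0.4293) (||v_1|| = 1).

λ_1 = 10.6533,  λ_2 = 5,  λ_3 = 2.3467;  v_1 ≈ (0.2804, -0.8585, 0.4293)
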